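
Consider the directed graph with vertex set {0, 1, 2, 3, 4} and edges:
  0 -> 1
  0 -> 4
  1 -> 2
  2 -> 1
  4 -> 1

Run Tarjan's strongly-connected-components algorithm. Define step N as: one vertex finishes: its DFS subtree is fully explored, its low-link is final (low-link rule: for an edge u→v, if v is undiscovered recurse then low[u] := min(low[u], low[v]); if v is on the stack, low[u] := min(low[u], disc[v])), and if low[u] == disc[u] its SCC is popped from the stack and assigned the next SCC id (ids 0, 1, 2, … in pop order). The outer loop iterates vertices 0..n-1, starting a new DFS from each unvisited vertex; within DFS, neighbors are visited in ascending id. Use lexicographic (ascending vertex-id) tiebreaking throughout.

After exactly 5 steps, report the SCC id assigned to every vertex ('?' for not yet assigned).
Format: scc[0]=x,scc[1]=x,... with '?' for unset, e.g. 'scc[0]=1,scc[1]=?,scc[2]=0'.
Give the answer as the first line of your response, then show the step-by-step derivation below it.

scc[0]=2,scc[1]=0,scc[2]=0,scc[3]=3,scc[4]=1

step 1: low=(low[0]=0,low[1]=1,low[2]=1,low[3]=?,low[4]=?); scc=(scc[0]=?,scc[1]=?,scc[2]=?,scc[3]=?,scc[4]=?)
step 2: low=(low[0]=0,low[1]=1,low[2]=1,low[3]=?,low[4]=?); scc=(scc[0]=?,scc[1]=0,scc[2]=0,scc[3]=?,scc[4]=?)
step 3: low=(low[0]=0,low[1]=1,low[2]=1,low[3]=?,low[4]=3); scc=(scc[0]=?,scc[1]=0,scc[2]=0,scc[3]=?,scc[4]=1)
step 4: low=(low[0]=0,low[1]=1,low[2]=1,low[3]=?,low[4]=3); scc=(scc[0]=2,scc[1]=0,scc[2]=0,scc[3]=?,scc[4]=1)
step 5: low=(low[0]=0,low[1]=1,low[2]=1,low[3]=4,low[4]=3); scc=(scc[0]=2,scc[1]=0,scc[2]=0,scc[3]=3,scc[4]=1)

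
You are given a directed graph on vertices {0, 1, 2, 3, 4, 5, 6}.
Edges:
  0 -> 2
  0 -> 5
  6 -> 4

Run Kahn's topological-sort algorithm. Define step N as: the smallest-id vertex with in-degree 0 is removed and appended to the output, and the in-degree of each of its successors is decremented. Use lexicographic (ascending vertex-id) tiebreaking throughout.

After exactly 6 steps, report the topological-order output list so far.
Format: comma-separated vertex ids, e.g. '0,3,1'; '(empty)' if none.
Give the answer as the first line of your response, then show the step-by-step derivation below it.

0,1,2,3,5,6

step 1: output 0; order=[0]; indeg=(0,0,0,0,1,0,0)
step 2: output 1; order=[0,1]; indeg=(0,0,0,0,1,0,0)
step 3: output 2; order=[0,1,2]; indeg=(0,0,0,0,1,0,0)
step 4: output 3; order=[0,1,2,3]; indeg=(0,0,0,0,1,0,0)
step 5: output 5; order=[0,1,2,3,5]; indeg=(0,0,0,0,1,0,0)
step 6: output 6; order=[0,1,2,3,5,6]; indeg=(0,0,0,0,0,0,0)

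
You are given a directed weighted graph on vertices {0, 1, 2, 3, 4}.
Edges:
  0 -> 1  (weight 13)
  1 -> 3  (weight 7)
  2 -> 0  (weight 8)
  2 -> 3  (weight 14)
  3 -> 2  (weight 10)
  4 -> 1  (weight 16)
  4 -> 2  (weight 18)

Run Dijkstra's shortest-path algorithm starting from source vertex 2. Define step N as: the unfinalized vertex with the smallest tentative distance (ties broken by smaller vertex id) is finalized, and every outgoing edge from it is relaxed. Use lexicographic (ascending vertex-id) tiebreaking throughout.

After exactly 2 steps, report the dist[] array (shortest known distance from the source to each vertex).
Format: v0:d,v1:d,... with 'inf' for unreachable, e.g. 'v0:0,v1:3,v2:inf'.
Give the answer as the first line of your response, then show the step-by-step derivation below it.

v0:8,v1:21,v2:0,v3:14,v4:inf

step 1: dist = v0:8,v1:inf,v2:0,v3:14,v4:inf
step 2: dist = v0:8,v1:21,v2:0,v3:14,v4:inf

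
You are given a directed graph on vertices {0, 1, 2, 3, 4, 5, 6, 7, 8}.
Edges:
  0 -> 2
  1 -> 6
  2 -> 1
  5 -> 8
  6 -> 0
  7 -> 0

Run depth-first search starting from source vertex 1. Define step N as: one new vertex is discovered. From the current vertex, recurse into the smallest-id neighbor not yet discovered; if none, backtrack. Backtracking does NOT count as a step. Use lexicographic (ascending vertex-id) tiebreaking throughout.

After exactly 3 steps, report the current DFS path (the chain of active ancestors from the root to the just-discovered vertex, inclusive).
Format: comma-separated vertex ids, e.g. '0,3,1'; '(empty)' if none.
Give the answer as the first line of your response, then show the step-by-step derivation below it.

1,6,0

step 1: discover 1; path=1; order=1
step 2: discover 6; path=1>6; order=1,6
step 3: discover 0; path=1>6>0; order=1,6,0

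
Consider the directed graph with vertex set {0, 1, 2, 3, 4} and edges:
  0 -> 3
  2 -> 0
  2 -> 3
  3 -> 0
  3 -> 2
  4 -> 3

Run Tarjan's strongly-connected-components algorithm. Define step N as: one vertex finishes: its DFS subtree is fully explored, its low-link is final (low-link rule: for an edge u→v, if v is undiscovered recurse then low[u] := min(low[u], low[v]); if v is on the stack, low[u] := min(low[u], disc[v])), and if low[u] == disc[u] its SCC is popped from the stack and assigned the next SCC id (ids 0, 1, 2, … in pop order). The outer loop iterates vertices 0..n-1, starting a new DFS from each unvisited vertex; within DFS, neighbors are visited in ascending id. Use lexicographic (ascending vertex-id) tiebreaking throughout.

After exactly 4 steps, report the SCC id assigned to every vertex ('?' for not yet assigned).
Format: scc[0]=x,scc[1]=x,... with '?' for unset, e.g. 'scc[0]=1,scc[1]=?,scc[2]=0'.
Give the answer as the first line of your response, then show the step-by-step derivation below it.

scc[0]=0,scc[1]=1,scc[2]=0,scc[3]=0,scc[4]=?

step 1: low=(low[0]=0,low[1]=?,low[2]=0,low[3]=0,low[4]=?); scc=(scc[0]=?,scc[1]=?,scc[2]=?,scc[3]=?,scc[4]=?)
step 2: low=(low[0]=0,low[1]=?,low[2]=0,low[3]=0,low[4]=?); scc=(scc[0]=?,scc[1]=?,scc[2]=?,scc[3]=?,scc[4]=?)
step 3: low=(low[0]=0,low[1]=?,low[2]=0,low[3]=0,low[4]=?); scc=(scc[0]=0,scc[1]=?,scc[2]=0,scc[3]=0,scc[4]=?)
step 4: low=(low[0]=0,low[1]=3,low[2]=0,low[3]=0,low[4]=?); scc=(scc[0]=0,scc[1]=1,scc[2]=0,scc[3]=0,scc[4]=?)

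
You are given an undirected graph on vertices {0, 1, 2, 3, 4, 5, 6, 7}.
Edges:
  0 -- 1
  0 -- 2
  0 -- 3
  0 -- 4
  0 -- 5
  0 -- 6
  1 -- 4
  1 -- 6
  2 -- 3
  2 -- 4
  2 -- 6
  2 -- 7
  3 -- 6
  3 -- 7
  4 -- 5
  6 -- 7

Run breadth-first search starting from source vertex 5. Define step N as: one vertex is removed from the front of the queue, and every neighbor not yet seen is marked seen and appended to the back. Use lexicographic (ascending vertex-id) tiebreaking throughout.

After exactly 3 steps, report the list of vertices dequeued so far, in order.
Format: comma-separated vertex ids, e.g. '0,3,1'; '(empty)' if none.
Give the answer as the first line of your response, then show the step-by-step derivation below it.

5,0,4

step 1: dequeue 5; queue=[0,4]; order=5
step 2: dequeue 0; queue=[4,1,2,3,6]; order=5,0
step 3: dequeue 4; queue=[1,2,3,6]; order=5,0,4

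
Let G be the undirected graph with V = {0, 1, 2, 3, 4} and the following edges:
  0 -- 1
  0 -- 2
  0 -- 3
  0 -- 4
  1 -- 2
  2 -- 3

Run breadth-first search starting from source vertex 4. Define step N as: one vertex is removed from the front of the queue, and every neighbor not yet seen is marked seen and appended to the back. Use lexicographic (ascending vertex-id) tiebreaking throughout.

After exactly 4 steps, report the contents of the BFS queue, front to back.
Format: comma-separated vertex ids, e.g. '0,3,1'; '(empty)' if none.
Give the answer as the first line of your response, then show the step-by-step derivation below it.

3

step 1: dequeue 4; queue=[0]; order=4
step 2: dequeue 0; queue=[1,2,3]; order=4,0
step 3: dequeue 1; queue=[2,3]; order=4,0,1
step 4: dequeue 2; queue=[3]; order=4,0,1,2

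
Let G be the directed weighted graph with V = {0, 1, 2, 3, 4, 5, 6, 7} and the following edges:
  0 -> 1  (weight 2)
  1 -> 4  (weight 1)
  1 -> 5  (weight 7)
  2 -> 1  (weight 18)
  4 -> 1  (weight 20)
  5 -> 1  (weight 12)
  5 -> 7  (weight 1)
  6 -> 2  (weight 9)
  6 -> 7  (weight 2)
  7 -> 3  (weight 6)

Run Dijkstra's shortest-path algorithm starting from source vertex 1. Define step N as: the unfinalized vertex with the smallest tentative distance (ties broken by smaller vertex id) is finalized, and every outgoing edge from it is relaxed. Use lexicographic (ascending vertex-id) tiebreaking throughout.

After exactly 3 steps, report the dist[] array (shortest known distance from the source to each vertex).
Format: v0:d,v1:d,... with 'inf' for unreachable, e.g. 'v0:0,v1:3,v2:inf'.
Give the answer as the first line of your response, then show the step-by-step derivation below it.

v0:inf,v1:0,v2:inf,v3:inf,v4:1,v5:7,v6:inf,v7:8

step 1: dist = v0:inf,v1:0,v2:inf,v3:inf,v4:1,v5:7,v6:inf,v7:inf
step 2: dist = v0:inf,v1:0,v2:inf,v3:inf,v4:1,v5:7,v6:inf,v7:inf
step 3: dist = v0:inf,v1:0,v2:inf,v3:inf,v4:1,v5:7,v6:inf,v7:8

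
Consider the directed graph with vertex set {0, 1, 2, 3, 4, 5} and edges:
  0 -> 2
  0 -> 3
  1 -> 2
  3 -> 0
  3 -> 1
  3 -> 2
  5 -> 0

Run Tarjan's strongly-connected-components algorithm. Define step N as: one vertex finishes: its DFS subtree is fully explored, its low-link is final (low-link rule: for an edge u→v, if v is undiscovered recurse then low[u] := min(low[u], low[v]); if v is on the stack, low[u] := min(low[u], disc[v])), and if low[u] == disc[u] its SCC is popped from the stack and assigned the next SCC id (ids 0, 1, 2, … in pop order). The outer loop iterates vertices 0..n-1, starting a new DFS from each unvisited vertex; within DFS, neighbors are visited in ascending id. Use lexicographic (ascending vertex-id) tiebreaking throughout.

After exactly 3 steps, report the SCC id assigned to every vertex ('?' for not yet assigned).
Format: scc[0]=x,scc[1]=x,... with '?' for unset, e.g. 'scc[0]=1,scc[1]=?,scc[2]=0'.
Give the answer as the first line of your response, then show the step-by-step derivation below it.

scc[0]=?,scc[1]=1,scc[2]=0,scc[3]=?,scc[4]=?,scc[5]=?

step 1: low=(low[0]=0,low[1]=?,low[2]=1,low[3]=?,low[4]=?,low[5]=?); scc=(scc[0]=?,scc[1]=?,scc[2]=0,scc[3]=?,scc[4]=?,scc[5]=?)
step 2: low=(low[0]=0,low[1]=3,low[2]=1,low[3]=0,low[4]=?,low[5]=?); scc=(scc[0]=?,scc[1]=1,scc[2]=0,scc[3]=?,scc[4]=?,scc[5]=?)
step 3: low=(low[0]=0,low[1]=3,low[2]=1,low[3]=0,low[4]=?,low[5]=?); scc=(scc[0]=?,scc[1]=1,scc[2]=0,scc[3]=?,scc[4]=?,scc[5]=?)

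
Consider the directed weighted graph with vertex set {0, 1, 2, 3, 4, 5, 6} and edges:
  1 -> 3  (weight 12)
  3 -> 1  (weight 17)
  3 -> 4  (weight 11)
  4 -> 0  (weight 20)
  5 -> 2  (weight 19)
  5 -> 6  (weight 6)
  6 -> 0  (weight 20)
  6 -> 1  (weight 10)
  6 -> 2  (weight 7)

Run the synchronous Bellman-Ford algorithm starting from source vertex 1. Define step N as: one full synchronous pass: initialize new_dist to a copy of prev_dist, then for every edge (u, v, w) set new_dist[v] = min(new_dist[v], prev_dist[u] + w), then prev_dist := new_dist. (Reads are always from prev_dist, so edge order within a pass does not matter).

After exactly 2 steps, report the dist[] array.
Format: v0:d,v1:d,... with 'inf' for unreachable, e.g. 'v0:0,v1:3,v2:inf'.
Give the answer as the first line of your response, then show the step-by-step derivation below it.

v0:inf,v1:0,v2:inf,v3:12,v4:23,v5:inf,v6:inf

step 1: dist = v0:inf,v1:0,v2:inf,v3:12,v4:inf,v5:inf,v6:inf
step 2: dist = v0:inf,v1:0,v2:inf,v3:12,v4:23,v5:inf,v6:inf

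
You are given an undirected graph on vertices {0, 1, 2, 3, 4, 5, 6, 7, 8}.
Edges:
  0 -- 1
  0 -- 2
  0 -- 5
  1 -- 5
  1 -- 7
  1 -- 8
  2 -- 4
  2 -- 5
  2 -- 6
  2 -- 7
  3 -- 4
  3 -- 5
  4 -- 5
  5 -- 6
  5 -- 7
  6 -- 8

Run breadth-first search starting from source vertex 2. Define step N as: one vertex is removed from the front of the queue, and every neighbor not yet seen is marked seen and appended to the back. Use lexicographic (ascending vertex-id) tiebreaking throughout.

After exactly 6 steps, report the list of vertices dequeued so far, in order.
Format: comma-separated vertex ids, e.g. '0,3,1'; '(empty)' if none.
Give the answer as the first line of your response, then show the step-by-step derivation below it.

2,0,4,5,6,7

step 1: dequeue 2; queue=[0,4,5,6,7]; order=2
step 2: dequeue 0; queue=[4,5,6,7,1]; order=2,0
step 3: dequeue 4; queue=[5,6,7,1,3]; order=2,0,4
step 4: dequeue 5; queue=[6,7,1,3]; order=2,0,4,5
step 5: dequeue 6; queue=[7,1,3,8]; order=2,0,4,5,6
step 6: dequeue 7; queue=[1,3,8]; order=2,0,4,5,6,7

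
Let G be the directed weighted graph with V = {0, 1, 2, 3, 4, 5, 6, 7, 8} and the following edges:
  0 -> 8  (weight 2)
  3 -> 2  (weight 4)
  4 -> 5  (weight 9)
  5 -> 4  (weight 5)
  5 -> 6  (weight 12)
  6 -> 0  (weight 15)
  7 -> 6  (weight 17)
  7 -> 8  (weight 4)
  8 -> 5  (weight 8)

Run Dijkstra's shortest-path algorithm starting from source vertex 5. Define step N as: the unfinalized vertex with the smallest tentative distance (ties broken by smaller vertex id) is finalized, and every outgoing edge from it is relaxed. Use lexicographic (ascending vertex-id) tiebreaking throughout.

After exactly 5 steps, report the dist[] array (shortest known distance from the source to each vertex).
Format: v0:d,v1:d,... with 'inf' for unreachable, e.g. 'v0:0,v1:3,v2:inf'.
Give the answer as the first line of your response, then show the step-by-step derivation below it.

v0:27,v1:inf,v2:inf,v3:inf,v4:5,v5:0,v6:12,v7:inf,v8:29

step 1: dist = v0:inf,v1:inf,v2:inf,v3:inf,v4:5,v5:0,v6:12,v7:inf,v8:inf
step 2: dist = v0:inf,v1:inf,v2:inf,v3:inf,v4:5,v5:0,v6:12,v7:inf,v8:inf
step 3: dist = v0:27,v1:inf,v2:inf,v3:inf,v4:5,v5:0,v6:12,v7:inf,v8:inf
step 4: dist = v0:27,v1:inf,v2:inf,v3:inf,v4:5,v5:0,v6:12,v7:inf,v8:29
step 5: dist = v0:27,v1:inf,v2:inf,v3:inf,v4:5,v5:0,v6:12,v7:inf,v8:29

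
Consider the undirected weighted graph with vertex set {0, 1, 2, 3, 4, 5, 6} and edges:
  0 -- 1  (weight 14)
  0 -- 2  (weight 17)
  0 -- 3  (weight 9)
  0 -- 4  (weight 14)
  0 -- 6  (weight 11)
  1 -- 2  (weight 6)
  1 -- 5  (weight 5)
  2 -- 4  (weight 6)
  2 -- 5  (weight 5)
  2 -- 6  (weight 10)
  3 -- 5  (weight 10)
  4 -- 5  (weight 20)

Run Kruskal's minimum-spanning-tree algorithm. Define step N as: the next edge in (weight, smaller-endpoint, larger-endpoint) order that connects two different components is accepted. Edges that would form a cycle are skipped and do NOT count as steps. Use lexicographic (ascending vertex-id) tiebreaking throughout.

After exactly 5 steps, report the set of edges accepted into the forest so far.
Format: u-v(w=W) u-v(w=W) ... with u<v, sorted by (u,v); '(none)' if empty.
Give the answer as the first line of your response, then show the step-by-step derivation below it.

0-3(w=9) 1-5(w=5) 2-4(w=6) 2-5(w=5) 2-6(w=10)

step 1: add edge 1-5 (w=5); MST = {1-5(w=5)}
step 2: add edge 2-5 (w=5); MST = {1-5(w=5) 2-5(w=5)}
step 3: add edge 2-4 (w=6); MST = {1-5(w=5) 2-4(w=6) 2-5(w=5)}
step 4: add edge 0-3 (w=9); MST = {0-3(w=9) 1-5(w=5) 2-4(w=6) 2-5(w=5)}
step 5: add edge 2-6 (w=10); MST = {0-3(w=9) 1-5(w=5) 2-4(w=6) 2-5(w=5) 2-6(w=10)}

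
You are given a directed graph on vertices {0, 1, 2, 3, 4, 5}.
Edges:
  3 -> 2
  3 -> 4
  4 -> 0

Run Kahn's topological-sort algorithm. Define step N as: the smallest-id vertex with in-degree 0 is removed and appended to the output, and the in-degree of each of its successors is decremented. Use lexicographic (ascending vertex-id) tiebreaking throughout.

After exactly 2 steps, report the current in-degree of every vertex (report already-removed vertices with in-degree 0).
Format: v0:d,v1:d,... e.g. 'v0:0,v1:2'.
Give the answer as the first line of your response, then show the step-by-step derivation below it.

v0:1,v1:0,v2:0,v3:0,v4:0,v5:0

step 1: output 1; order=[1]; indeg=(1,0,1,0,1,0)
step 2: output 3; order=[1,3]; indeg=(1,0,0,0,0,0)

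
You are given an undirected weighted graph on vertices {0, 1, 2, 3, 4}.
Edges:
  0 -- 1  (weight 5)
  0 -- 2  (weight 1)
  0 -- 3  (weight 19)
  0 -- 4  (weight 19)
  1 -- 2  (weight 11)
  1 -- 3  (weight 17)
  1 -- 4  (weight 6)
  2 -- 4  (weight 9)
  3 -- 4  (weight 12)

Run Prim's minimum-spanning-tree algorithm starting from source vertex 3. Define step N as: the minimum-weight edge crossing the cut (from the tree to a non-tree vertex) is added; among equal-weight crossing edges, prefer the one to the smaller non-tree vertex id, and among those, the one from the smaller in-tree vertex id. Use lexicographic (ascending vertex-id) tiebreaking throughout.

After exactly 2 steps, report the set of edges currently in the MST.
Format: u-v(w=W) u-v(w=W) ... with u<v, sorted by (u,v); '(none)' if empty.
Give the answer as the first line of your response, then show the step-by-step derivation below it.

1-4(w=6) 3-4(w=12)

step 1: add edge 3-4 (w=12); MST = {3-4(w=12)}
step 2: add edge 1-4 (w=6); MST = {1-4(w=6) 3-4(w=12)}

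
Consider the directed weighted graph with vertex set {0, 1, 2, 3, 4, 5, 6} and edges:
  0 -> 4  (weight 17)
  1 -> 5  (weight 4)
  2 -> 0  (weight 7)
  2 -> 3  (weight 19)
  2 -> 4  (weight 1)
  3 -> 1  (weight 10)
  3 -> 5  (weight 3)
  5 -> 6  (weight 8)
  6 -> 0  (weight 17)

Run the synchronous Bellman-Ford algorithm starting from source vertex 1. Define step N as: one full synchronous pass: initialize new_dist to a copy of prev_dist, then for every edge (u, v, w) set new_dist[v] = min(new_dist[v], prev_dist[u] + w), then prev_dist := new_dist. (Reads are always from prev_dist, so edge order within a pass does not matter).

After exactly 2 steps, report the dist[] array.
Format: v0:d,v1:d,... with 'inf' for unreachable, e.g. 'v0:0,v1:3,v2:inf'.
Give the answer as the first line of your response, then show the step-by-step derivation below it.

v0:inf,v1:0,v2:inf,v3:inf,v4:inf,v5:4,v6:12

step 1: dist = v0:inf,v1:0,v2:inf,v3:inf,v4:inf,v5:4,v6:inf
step 2: dist = v0:inf,v1:0,v2:inf,v3:inf,v4:inf,v5:4,v6:12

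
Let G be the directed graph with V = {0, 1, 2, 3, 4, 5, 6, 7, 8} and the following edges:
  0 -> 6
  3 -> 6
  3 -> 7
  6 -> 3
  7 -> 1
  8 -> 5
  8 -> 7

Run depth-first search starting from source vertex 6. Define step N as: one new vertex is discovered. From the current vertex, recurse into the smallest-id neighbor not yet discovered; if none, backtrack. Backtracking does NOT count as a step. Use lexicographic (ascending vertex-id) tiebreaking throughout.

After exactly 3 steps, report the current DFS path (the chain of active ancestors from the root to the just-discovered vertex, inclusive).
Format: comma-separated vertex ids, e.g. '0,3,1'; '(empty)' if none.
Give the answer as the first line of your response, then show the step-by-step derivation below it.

6,3,7

step 1: discover 6; path=6; order=6
step 2: discover 3; path=6>3; order=6,3
step 3: discover 7; path=6>3>7; order=6,3,7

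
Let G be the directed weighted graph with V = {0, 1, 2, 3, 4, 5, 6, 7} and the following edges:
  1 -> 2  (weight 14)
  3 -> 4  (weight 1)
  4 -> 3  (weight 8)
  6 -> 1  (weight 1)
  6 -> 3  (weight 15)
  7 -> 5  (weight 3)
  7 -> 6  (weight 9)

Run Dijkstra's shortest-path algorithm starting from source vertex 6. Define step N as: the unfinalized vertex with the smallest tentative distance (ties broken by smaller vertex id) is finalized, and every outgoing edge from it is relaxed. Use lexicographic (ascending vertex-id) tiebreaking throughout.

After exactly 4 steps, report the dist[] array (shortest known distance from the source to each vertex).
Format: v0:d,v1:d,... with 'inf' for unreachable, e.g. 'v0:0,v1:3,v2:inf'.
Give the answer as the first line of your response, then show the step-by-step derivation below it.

v0:inf,v1:1,v2:15,v3:15,v4:16,v5:inf,v6:0,v7:inf

step 1: dist = v0:inf,v1:1,v2:inf,v3:15,v4:inf,v5:inf,v6:0,v7:inf
step 2: dist = v0:inf,v1:1,v2:15,v3:15,v4:inf,v5:inf,v6:0,v7:inf
step 3: dist = v0:inf,v1:1,v2:15,v3:15,v4:inf,v5:inf,v6:0,v7:inf
step 4: dist = v0:inf,v1:1,v2:15,v3:15,v4:16,v5:inf,v6:0,v7:inf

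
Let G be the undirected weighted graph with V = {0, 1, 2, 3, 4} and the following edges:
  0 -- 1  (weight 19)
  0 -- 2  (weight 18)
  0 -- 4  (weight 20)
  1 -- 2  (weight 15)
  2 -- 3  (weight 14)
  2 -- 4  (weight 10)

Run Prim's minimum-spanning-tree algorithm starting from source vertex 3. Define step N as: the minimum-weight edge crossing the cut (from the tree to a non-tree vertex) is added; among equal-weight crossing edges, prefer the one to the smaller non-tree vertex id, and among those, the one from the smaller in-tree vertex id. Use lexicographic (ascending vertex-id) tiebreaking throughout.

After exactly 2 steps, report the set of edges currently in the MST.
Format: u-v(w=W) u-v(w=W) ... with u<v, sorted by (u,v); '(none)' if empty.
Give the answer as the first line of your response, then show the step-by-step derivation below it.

2-3(w=14) 2-4(w=10)

step 1: add edge 2-3 (w=14); MST = {2-3(w=14)}
step 2: add edge 2-4 (w=10); MST = {2-3(w=14) 2-4(w=10)}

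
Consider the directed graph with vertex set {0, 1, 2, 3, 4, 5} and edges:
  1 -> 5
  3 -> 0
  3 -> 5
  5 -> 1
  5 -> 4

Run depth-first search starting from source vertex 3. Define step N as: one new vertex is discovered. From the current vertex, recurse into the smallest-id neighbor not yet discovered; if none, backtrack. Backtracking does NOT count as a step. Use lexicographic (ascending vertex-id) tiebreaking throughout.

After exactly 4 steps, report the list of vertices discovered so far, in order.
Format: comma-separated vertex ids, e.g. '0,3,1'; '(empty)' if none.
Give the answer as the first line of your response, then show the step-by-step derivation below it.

3,0,5,1

step 1: discover 3; path=3; order=3
step 2: discover 0; path=3>0; order=3,0
step 3: discover 5; path=3>5; order=3,0,5
step 4: discover 1; path=3>5>1; order=3,0,5,1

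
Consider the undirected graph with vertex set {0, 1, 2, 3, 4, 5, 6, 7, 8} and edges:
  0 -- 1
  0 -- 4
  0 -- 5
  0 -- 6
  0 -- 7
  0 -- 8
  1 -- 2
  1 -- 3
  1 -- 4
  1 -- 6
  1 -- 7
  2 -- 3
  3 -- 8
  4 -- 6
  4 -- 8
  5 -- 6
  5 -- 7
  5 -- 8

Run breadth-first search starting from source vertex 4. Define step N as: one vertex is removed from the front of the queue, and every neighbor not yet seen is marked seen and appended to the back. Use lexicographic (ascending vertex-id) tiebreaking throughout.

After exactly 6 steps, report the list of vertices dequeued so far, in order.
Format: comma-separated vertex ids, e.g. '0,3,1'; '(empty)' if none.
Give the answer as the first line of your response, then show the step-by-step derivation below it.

4,0,1,6,8,5

step 1: dequeue 4; queue=[0,1,6,8]; order=4
step 2: dequeue 0; queue=[1,6,8,5,7]; order=4,0
step 3: dequeue 1; queue=[6,8,5,7,2,3]; order=4,0,1
step 4: dequeue 6; queue=[8,5,7,2,3]; order=4,0,1,6
step 5: dequeue 8; queue=[5,7,2,3]; order=4,0,1,6,8
step 6: dequeue 5; queue=[7,2,3]; order=4,0,1,6,8,5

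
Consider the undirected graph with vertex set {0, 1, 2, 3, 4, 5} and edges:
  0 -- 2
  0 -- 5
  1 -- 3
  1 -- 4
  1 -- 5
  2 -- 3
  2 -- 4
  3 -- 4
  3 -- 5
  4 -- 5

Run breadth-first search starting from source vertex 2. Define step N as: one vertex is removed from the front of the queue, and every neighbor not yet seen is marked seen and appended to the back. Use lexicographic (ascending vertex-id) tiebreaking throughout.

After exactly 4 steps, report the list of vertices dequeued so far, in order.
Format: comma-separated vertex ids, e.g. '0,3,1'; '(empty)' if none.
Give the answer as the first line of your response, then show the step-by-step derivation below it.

2,0,3,4

step 1: dequeue 2; queue=[0,3,4]; order=2
step 2: dequeue 0; queue=[3,4,5]; order=2,0
step 3: dequeue 3; queue=[4,5,1]; order=2,0,3
step 4: dequeue 4; queue=[5,1]; order=2,0,3,4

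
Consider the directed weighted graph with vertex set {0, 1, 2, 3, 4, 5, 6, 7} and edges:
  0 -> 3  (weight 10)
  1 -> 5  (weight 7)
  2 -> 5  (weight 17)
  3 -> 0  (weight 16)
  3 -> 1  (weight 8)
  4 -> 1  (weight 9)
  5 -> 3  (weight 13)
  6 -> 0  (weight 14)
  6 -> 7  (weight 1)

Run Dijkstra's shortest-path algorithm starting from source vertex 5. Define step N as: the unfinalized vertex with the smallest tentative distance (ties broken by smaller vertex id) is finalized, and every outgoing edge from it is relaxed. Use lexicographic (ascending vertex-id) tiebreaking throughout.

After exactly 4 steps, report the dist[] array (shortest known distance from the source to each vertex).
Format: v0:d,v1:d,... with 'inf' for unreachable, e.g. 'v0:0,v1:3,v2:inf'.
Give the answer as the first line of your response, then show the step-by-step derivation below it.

v0:29,v1:21,v2:inf,v3:13,v4:inf,v5:0,v6:inf,v7:inf

step 1: dist = v0:inf,v1:inf,v2:inf,v3:13,v4:inf,v5:0,v6:inf,v7:inf
step 2: dist = v0:29,v1:21,v2:inf,v3:13,v4:inf,v5:0,v6:inf,v7:inf
step 3: dist = v0:29,v1:21,v2:inf,v3:13,v4:inf,v5:0,v6:inf,v7:inf
step 4: dist = v0:29,v1:21,v2:inf,v3:13,v4:inf,v5:0,v6:inf,v7:inf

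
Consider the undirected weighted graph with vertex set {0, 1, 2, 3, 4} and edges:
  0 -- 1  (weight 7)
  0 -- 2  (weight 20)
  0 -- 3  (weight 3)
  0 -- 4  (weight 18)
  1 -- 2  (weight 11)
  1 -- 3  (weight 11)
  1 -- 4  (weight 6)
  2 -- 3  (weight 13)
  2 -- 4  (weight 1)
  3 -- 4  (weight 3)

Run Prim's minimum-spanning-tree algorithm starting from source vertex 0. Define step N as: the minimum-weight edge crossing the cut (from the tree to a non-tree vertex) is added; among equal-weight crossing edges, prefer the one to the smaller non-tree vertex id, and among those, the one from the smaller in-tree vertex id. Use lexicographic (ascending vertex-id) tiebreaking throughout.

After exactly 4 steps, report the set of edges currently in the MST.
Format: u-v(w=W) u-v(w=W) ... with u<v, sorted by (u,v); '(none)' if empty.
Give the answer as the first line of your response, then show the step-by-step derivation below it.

0-3(w=3) 1-4(w=6) 2-4(w=1) 3-4(w=3)

step 1: add edge 0-3 (w=3); MST = {0-3(w=3)}
step 2: add edge 3-4 (w=3); MST = {0-3(w=3) 3-4(w=3)}
step 3: add edge 2-4 (w=1); MST = {0-3(w=3) 2-4(w=1) 3-4(w=3)}
step 4: add edge 1-4 (w=6); MST = {0-3(w=3) 1-4(w=6) 2-4(w=1) 3-4(w=3)}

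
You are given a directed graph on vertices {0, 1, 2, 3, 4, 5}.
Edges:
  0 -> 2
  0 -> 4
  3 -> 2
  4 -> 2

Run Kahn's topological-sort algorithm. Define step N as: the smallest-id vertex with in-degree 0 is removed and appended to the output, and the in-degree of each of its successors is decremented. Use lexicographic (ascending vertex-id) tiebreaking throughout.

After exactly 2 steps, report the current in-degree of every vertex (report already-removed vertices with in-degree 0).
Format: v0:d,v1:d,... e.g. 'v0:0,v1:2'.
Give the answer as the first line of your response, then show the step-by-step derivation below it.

v0:0,v1:0,v2:2,v3:0,v4:0,v5:0

step 1: output 0; order=[0]; indeg=(0,0,2,0,0,0)
step 2: output 1; order=[0,1]; indeg=(0,0,2,0,0,0)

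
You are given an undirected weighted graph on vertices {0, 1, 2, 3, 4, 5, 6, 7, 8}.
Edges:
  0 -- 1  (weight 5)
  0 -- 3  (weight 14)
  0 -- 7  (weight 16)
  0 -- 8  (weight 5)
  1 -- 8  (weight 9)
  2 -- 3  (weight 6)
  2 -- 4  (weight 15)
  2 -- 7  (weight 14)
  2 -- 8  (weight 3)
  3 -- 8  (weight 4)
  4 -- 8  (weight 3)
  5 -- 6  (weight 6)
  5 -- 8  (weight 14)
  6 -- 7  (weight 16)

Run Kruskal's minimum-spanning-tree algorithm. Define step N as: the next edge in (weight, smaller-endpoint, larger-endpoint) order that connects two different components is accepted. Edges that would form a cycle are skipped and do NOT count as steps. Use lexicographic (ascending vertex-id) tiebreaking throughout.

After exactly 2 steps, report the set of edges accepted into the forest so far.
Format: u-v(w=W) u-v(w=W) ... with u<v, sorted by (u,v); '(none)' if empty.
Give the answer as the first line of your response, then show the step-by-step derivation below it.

2-8(w=3) 4-8(w=3)

step 1: add edge 2-8 (w=3); MST = {2-8(w=3)}
step 2: add edge 4-8 (w=3); MST = {2-8(w=3) 4-8(w=3)}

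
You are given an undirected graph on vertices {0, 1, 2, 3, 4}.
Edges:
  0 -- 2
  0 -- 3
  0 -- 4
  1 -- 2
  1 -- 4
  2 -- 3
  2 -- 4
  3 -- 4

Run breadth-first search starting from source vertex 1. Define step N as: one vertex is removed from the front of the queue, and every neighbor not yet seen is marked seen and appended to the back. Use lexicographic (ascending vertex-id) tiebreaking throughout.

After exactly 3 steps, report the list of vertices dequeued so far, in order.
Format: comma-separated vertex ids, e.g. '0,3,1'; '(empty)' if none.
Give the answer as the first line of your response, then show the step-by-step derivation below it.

1,2,4

step 1: dequeue 1; queue=[2,4]; order=1
step 2: dequeue 2; queue=[4,0,3]; order=1,2
step 3: dequeue 4; queue=[0,3]; order=1,2,4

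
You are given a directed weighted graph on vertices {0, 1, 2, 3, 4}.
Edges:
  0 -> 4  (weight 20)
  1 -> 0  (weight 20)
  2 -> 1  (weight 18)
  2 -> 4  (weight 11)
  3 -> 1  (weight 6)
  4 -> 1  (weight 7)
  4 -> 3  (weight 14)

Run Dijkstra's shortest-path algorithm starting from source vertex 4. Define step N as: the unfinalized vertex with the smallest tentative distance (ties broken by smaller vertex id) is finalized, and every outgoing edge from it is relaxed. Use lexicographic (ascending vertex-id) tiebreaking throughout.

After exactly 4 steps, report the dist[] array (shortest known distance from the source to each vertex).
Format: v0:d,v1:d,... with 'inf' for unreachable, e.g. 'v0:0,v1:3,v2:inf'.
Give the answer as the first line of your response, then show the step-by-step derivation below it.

v0:27,v1:7,v2:inf,v3:14,v4:0

step 1: dist = v0:inf,v1:7,v2:inf,v3:14,v4:0
step 2: dist = v0:27,v1:7,v2:inf,v3:14,v4:0
step 3: dist = v0:27,v1:7,v2:inf,v3:14,v4:0
step 4: dist = v0:27,v1:7,v2:inf,v3:14,v4:0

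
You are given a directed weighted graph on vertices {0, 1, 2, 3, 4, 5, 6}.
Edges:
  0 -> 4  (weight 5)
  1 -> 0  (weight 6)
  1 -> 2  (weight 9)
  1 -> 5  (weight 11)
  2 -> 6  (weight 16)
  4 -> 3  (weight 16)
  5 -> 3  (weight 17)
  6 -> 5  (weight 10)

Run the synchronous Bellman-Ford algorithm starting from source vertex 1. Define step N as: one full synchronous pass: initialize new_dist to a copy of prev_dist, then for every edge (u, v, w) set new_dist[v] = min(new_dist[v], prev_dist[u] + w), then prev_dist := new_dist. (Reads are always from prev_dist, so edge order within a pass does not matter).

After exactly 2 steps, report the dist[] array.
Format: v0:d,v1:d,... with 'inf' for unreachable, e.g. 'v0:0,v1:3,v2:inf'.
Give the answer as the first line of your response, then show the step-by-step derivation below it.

v0:6,v1:0,v2:9,v3:28,v4:11,v5:11,v6:25

step 1: dist = v0:6,v1:0,v2:9,v3:inf,v4:inf,v5:11,v6:inf
step 2: dist = v0:6,v1:0,v2:9,v3:28,v4:11,v5:11,v6:25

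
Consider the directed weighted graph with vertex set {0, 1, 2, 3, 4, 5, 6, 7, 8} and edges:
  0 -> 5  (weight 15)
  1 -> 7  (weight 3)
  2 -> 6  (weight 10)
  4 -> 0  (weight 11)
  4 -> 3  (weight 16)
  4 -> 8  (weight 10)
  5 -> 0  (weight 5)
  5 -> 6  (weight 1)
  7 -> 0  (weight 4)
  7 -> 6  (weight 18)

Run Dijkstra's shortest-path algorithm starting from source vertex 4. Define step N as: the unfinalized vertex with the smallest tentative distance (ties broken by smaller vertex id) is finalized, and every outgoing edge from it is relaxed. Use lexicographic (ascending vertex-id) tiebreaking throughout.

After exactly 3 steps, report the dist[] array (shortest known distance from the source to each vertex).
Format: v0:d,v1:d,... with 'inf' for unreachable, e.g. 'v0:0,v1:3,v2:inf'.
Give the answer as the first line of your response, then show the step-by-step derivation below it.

v0:11,v1:inf,v2:inf,v3:16,v4:0,v5:26,v6:inf,v7:inf,v8:10

step 1: dist = v0:11,v1:inf,v2:inf,v3:16,v4:0,v5:inf,v6:inf,v7:inf,v8:10
step 2: dist = v0:11,v1:inf,v2:inf,v3:16,v4:0,v5:inf,v6:inf,v7:inf,v8:10
step 3: dist = v0:11,v1:inf,v2:inf,v3:16,v4:0,v5:26,v6:inf,v7:inf,v8:10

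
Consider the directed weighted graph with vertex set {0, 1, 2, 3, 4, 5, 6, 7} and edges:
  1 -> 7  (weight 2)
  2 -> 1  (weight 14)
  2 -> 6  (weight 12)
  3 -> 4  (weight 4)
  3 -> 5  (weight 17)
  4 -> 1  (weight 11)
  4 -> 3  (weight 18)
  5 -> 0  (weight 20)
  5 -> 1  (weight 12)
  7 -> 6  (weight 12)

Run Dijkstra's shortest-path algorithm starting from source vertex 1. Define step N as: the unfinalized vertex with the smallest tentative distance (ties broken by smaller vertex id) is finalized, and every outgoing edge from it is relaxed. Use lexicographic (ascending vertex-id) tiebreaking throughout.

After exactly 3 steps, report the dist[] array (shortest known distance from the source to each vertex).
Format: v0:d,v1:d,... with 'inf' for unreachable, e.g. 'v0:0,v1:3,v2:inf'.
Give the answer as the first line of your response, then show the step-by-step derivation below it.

v0:inf,v1:0,v2:inf,v3:inf,v4:inf,v5:inf,v6:14,v7:2

step 1: dist = v0:inf,v1:0,v2:inf,v3:inf,v4:inf,v5:inf,v6:inf,v7:2
step 2: dist = v0:inf,v1:0,v2:inf,v3:inf,v4:inf,v5:inf,v6:14,v7:2
step 3: dist = v0:inf,v1:0,v2:inf,v3:inf,v4:inf,v5:inf,v6:14,v7:2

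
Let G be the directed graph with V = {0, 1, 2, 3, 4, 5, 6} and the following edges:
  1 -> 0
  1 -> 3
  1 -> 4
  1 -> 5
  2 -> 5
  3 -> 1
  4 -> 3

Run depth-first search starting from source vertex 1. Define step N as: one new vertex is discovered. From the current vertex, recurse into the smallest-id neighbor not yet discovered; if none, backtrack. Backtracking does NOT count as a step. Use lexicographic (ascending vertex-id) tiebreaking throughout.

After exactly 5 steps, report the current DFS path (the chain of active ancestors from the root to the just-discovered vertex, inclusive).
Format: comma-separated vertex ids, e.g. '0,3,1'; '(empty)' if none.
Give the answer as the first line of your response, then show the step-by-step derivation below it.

1,5

step 1: discover 1; path=1; order=1
step 2: discover 0; path=1>0; order=1,0
step 3: discover 3; path=1>3; order=1,0,3
step 4: discover 4; path=1>4; order=1,0,3,4
step 5: discover 5; path=1>5; order=1,0,3,4,5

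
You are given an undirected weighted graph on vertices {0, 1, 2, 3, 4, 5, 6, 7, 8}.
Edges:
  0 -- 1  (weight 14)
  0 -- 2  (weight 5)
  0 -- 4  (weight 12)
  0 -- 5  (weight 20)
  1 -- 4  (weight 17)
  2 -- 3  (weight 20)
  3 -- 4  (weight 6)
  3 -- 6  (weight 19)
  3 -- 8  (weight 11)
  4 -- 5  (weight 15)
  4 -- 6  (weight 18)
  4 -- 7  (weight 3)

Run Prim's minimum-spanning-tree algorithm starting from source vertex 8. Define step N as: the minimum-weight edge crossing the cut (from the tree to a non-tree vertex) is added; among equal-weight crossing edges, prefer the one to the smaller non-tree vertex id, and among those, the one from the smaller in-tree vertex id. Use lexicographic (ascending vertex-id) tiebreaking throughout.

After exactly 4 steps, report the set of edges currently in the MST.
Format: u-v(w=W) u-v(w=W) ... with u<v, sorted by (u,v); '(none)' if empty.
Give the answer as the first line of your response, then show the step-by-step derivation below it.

0-4(w=12) 3-4(w=6) 3-8(w=11) 4-7(w=3)

step 1: add edge 3-8 (w=11); MST = {3-8(w=11)}
step 2: add edge 3-4 (w=6); MST = {3-4(w=6) 3-8(w=11)}
step 3: add edge 4-7 (w=3); MST = {3-4(w=6) 3-8(w=11) 4-7(w=3)}
step 4: add edge 0-4 (w=12); MST = {0-4(w=12) 3-4(w=6) 3-8(w=11) 4-7(w=3)}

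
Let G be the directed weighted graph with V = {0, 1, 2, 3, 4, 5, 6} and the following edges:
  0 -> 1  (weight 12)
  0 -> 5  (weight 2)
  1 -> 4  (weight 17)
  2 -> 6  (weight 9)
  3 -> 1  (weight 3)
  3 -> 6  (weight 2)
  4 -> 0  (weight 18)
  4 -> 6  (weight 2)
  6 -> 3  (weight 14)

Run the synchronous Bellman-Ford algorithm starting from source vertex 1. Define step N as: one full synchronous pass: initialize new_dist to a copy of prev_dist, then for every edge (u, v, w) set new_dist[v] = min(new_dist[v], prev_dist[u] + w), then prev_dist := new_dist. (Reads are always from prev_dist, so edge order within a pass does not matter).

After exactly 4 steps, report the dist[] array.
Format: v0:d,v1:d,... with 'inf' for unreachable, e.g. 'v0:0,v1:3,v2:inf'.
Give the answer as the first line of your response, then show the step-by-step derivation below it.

v0:35,v1:0,v2:inf,v3:33,v4:17,v5:37,v6:19

step 1: dist = v0:inf,v1:0,v2:inf,v3:inf,v4:17,v5:inf,v6:inf
step 2: dist = v0:35,v1:0,v2:inf,v3:inf,v4:17,v5:inf,v6:19
step 3: dist = v0:35,v1:0,v2:inf,v3:33,v4:17,v5:37,v6:19
step 4: dist = v0:35,v1:0,v2:inf,v3:33,v4:17,v5:37,v6:19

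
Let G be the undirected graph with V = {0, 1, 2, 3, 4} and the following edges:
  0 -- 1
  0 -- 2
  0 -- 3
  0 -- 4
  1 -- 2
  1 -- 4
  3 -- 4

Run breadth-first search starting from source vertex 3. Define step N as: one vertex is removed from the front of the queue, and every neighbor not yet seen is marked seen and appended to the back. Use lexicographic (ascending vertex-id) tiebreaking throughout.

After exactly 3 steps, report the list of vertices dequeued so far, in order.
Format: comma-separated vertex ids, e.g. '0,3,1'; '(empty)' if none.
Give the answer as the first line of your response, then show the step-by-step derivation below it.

3,0,4

step 1: dequeue 3; queue=[0,4]; order=3
step 2: dequeue 0; queue=[4,1,2]; order=3,0
step 3: dequeue 4; queue=[1,2]; order=3,0,4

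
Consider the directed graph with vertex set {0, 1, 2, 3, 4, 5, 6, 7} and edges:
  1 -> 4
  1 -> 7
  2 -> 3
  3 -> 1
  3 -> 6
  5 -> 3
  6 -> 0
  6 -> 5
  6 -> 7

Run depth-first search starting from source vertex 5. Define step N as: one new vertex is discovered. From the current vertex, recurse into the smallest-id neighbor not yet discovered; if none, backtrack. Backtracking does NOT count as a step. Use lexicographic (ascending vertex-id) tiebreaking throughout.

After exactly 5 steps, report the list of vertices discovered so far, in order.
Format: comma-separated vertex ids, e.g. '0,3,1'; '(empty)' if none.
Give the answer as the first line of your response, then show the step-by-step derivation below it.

5,3,1,4,7

step 1: discover 5; path=5; order=5
step 2: discover 3; path=5>3; order=5,3
step 3: discover 1; path=5>3>1; order=5,3,1
step 4: discover 4; path=5>3>1>4; order=5,3,1,4
step 5: discover 7; path=5>3>1>7; order=5,3,1,4,7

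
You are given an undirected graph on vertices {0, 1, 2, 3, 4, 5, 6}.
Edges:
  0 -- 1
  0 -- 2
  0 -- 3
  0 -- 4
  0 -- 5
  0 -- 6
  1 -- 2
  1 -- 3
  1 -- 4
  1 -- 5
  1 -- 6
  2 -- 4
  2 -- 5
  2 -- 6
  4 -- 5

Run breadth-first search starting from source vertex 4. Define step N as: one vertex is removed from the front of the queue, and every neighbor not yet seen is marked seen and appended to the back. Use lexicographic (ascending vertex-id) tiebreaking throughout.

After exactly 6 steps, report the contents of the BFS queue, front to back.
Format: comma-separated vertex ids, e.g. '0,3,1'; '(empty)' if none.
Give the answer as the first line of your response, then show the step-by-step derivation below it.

6

step 1: dequeue 4; queue=[0,1,2,5]; order=4
step 2: dequeue 0; queue=[1,2,5,3,6]; order=4,0
step 3: dequeue 1; queue=[2,5,3,6]; order=4,0,1
step 4: dequeue 2; queue=[5,3,6]; order=4,0,1,2
step 5: dequeue 5; queue=[3,6]; order=4,0,1,2,5
step 6: dequeue 3; queue=[6]; order=4,0,1,2,5,3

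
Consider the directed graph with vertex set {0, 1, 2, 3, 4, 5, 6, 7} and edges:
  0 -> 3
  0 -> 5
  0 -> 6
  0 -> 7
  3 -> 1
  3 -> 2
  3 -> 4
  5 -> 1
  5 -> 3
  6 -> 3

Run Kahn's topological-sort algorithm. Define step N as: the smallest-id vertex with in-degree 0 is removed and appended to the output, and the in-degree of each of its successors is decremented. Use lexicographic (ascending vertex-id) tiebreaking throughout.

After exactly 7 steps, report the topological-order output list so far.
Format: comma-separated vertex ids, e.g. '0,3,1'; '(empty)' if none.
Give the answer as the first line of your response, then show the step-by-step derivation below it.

0,5,6,3,1,2,4

step 1: output 0; order=[0]; indeg=(0,2,1,2,1,0,0,0)
step 2: output 5; order=[0,5]; indeg=(0,1,1,1,1,0,0,0)
step 3: output 6; order=[0,5,6]; indeg=(0,1,1,0,1,0,0,0)
step 4: output 3; order=[0,5,6,3]; indeg=(0,0,0,0,0,0,0,0)
step 5: output 1; order=[0,5,6,3,1]; indeg=(0,0,0,0,0,0,0,0)
step 6: output 2; order=[0,5,6,3,1,2]; indeg=(0,0,0,0,0,0,0,0)
step 7: output 4; order=[0,5,6,3,1,2,4]; indeg=(0,0,0,0,0,0,0,0)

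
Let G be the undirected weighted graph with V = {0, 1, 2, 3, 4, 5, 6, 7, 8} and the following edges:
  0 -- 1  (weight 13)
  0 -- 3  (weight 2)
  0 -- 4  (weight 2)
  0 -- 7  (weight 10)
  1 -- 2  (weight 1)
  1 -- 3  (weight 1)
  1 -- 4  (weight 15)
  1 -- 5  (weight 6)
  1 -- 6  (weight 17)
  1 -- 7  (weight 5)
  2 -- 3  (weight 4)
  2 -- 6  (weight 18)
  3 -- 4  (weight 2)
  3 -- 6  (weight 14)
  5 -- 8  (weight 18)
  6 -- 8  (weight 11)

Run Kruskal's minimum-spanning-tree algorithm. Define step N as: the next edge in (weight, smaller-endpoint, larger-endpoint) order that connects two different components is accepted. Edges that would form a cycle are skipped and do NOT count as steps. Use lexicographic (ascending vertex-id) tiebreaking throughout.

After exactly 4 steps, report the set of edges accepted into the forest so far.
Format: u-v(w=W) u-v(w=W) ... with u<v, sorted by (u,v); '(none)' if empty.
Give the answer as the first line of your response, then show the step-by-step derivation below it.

0-3(w=2) 0-4(w=2) 1-2(w=1) 1-3(w=1)

step 1: add edge 1-2 (w=1); MST = {1-2(w=1)}
step 2: add edge 1-3 (w=1); MST = {1-2(w=1) 1-3(w=1)}
step 3: add edge 0-3 (w=2); MST = {0-3(w=2) 1-2(w=1) 1-3(w=1)}
step 4: add edge 0-4 (w=2); MST = {0-3(w=2) 0-4(w=2) 1-2(w=1) 1-3(w=1)}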